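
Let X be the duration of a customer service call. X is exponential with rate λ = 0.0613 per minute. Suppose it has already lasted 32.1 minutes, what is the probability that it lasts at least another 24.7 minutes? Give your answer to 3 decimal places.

0.220

The exponential is memoryless, so the remaining time is again Exp(λ): the condition X > 32.1 is irrelevant.
P(X > 24.7) = e^(−1.5141) ≈ 0.220.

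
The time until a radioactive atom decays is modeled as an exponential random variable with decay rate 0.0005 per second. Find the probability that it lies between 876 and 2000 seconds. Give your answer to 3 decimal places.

0.277

P(876 < X < 2000) = e^(−λ·876) − e^(−λ·2000) = 0.64533 − 0.36788 ≈ 0.277.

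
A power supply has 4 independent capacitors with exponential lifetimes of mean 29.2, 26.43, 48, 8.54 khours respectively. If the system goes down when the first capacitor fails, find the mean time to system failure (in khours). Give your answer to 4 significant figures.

The first failure time is exponential with rate Σλ_i = 1/29.2 + 1/26.43 + 1/48 + 1/8.54 = 0.210012 per khour.
E[min] = 1/Σλ = 1/0.210012 = 4.76164 khours.

4.762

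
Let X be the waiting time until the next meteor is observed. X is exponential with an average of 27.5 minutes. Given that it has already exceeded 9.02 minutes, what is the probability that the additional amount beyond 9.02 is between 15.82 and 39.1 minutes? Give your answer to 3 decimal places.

0.321

The rate is λ = 1/27.5 = 0.0363636 per minute.
Memoryless: the residual past 9.02 is again Exp(λ).
P(15.82 < residual < 39.1) = e^(−λ·15.82) − e^(−λ·39.1) = 0.56255 − 0.24127 ≈ 0.321.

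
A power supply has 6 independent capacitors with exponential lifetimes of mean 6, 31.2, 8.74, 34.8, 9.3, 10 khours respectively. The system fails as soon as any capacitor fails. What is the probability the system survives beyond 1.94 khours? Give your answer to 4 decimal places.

The first failure time is exponential with rate Σλ_i = 1/6 + 1/31.2 + 1/8.74 + 1/34.8 + 1/9.3 + 1/10 = 0.549397 per khour.
P(min > 1.94) = e^(−0.549397·1.94) = e^(−1.0658) ≈ 0.3444.

0.3444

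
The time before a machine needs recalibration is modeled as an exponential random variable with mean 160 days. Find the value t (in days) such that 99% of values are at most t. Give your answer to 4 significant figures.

736.8

The rate is λ = 1/160 = 0.00625 per day.
Set 1 − e^(−λt) = 0.99, so t = −ln(0.01)/λ = 4.6052/0.00625 ≈ 736.827 days.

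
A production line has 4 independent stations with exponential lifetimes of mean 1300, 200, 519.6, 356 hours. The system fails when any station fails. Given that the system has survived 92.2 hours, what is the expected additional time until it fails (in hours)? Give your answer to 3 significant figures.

95.2

First-failure rate Σλ = 1/1300 + 1/200 + 1/519.6 + 1/356 = 0.0105028.
By memorylessness the expected residual is 1/Σλ = 95.2129 hours, regardless of the 92.2 already elapsed.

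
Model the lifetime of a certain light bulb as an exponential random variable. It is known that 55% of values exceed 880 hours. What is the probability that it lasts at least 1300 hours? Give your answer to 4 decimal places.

0.4135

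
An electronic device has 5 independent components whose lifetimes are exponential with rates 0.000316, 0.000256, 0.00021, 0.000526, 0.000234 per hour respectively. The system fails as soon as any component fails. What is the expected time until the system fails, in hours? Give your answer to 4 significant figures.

The time to first failure is exponential with rate Σλ = 0.000316 + 0.000256 + 0.00021 + 0.000526 + 0.000234 = 0.001542.
E[min] = 1/Σλ = 1/0.001542 = 648.508 hours.

648.5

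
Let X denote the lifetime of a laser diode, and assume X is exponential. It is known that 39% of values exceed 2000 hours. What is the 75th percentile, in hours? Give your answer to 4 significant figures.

2945

e^(−λ·2000) = 0.39 ⇒ λ = −ln(0.39)/2000 = 0.000470804.
75th percentile: 1 − e^(−λt) = 0.75, t = −ln(0.25)/λ = 2944.52 hours.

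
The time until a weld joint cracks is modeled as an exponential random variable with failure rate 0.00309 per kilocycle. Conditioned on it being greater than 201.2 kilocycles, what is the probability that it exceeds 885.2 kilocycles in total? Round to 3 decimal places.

0.121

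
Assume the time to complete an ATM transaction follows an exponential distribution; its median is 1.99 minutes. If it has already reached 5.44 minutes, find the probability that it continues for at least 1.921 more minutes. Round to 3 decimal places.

0.512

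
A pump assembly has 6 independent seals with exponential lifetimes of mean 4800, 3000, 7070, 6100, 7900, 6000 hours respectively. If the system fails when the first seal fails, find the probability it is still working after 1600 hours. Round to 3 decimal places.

The first failure time is exponential with rate Σλ_i = 1/4800 + 1/3000 + 1/7070 + 1/6100 + 1/7900 + 1/6000 = 0.00114029 per hour.
P(min > 1600) = e^(−0.00114029·1600) = e^(−1.8245) ≈ 0.161.

0.161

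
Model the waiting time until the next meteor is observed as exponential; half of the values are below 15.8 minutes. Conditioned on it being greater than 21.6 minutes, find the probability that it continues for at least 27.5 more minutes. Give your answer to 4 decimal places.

0.2993

For an exponential, median = ln(2)/λ, so λ = ln 2 / 15.8 = 0.0438701 per minute.
By the memoryless property, P(X > 21.6+27.5 | X > 21.6) = P(X > 27.5).
P(X > 27.5) = e^(−1.2064) ≈ 0.2993.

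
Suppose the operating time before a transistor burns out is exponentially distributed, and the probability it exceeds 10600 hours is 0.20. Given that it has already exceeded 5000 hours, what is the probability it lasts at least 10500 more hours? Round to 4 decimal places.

From e^(−λ·10600) = 0.20, λ = −ln(0.20)/10600 = 0.000151834.
Memoryless: P(X > 5000+10500 | X > 5000) = P(X > 10500) = e^(−0.000151834·10500) ≈ 0.2031.

0.2031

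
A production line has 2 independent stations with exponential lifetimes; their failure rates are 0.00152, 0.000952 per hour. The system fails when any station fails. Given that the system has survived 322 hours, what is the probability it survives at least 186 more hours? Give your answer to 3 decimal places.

0.631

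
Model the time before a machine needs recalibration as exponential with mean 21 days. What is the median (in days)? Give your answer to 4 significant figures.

14.56

The rate is λ = 1/21 = 0.047619 per day.
Set 1 − e^(−λt) = 0.5, so t = −ln(0.5)/λ = 0.69315/0.047619 ≈ 14.5561 days.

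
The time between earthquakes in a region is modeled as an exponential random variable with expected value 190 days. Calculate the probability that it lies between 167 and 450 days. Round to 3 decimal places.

0.322

The rate is λ = 1/190 = 0.00526316 per day.
P(167 < X < 450) = e^(−λ·167) − e^(−λ·450) = 0.41522 − 0.09363 ≈ 0.322.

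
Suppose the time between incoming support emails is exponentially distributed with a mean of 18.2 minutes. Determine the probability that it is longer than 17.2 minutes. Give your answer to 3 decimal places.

0.389

The rate is λ = 1/18.2 = 0.0549451 per minute.
P(X > 17.2) = e^(−λ·17.2) = e^(−0.94505) ≈ 0.389.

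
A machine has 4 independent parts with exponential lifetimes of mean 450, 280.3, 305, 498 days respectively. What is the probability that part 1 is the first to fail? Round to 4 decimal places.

Rates: λ_i = 1/mean_i → 0.00222222, 0.00356761, 0.00327869, 0.00200803; Σλ = 0.0110765.
P(part 1 first) = λ_1/Σλ = 0.00222222/0.0110765 ≈ 0.2006.

0.2006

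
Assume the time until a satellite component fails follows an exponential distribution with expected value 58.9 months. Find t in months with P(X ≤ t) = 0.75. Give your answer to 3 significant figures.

81.7

The rate is λ = 1/58.9 = 0.0169779 per month.
Set 1 − e^(−λt) = 0.75, so t = −ln(0.25)/λ = 1.3863/0.0169779 ≈ 81.6527 months.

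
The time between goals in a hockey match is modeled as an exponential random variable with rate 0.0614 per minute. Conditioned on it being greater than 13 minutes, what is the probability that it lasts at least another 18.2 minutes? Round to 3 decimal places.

0.327

P(X > s+t | X > s) = e^(−λ(s+t))/e^(−λs) = e^(−λt), independent of s = 13.
P(X > 18.2) = e^(−1.1175) ≈ 0.327.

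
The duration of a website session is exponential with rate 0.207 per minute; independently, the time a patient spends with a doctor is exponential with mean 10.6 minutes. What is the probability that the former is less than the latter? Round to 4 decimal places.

0.6869

λ_1 = 0.207, λ_2 = 1/10.6 = 0.0943396.
For independent exponentials, P(the former < the latter) = λ_1/(λ_1+λ_2) = 0.207/0.30134 ≈ 0.6869.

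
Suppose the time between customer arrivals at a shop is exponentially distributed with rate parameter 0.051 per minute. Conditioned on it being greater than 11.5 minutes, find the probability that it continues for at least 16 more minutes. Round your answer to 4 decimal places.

0.4422

The exponential is memoryless, so the remaining time is again Exp(λ): the condition X > 11.5 is irrelevant.
P(X > 16) = e^(−0.816) ≈ 0.4422.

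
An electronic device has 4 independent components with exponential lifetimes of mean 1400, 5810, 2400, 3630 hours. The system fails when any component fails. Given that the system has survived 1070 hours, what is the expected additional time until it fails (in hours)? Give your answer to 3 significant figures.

First-failure rate Σλ = 1/1400 + 1/5810 + 1/2400 + 1/3630 = 0.00157855.
By memorylessness the expected residual is 1/Σλ = 633.492 hours, regardless of the 1070 already elapsed.

633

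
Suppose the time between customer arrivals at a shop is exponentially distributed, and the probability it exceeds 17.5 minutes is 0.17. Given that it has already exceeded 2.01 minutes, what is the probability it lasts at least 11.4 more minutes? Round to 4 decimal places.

0.3153

From e^(−λ·17.5) = 0.17, λ = −ln(0.17)/17.5 = 0.101255.
Memoryless: P(X > 2.01+11.4 | X > 2.01) = P(X > 11.4) = e^(−0.101255·11.4) ≈ 0.3153.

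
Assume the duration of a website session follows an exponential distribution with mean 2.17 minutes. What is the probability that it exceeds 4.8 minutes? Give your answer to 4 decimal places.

The rate is λ = 1/2.17 = 0.460829 per minute.
P(X > 4.8) = e^(−λ·4.8) = e^(−2.212) ≈ 0.1095.

0.1095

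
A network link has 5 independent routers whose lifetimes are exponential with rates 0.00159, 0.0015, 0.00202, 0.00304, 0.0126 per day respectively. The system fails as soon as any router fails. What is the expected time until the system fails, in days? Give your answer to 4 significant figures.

48.19

The time to first failure is exponential with rate Σλ = 0.00159 + 0.0015 + 0.00202 + 0.00304 + 0.0126 = 0.02075.
E[min] = 1/Σλ = 1/0.02075 = 48.1928 days.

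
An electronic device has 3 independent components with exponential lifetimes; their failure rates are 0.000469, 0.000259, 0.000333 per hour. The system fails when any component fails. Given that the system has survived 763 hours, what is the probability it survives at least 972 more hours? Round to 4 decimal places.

Time to first failure ~ Exp(Σλ) with Σλ = 0.001061.
By memorylessness, P(T > 763+972 | T > 763) = P(T > 972) = e^(−0.001061·972) ≈ 0.3565.

0.3565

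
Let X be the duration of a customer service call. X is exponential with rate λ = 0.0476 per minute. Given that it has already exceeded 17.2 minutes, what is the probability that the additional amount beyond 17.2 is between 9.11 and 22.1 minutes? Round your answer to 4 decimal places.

0.2989

Memoryless: the residual past 17.2 is again Exp(λ).
P(9.11 < residual < 22.1) = e^(−λ·9.11) − e^(−λ·22.1) = 0.64815 − 0.34925 ≈ 0.2989.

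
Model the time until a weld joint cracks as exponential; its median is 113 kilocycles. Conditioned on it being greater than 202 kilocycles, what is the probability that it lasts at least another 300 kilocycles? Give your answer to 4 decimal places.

0.1588

For an exponential, median = ln(2)/λ, so λ = ln 2 / 113 = 0.00613405 per kilocycle.
By the memoryless property, P(X > 202+300 | X > 202) = P(X > 300).
P(X > 300) = e^(−1.8402) ≈ 0.1588.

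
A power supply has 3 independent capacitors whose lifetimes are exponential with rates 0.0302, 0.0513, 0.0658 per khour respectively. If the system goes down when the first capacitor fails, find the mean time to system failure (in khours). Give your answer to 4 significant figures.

6.789

The time to first failure is exponential with rate Σλ = 0.0302 + 0.0513 + 0.0658 = 0.1473.
E[min] = 1/Σλ = 1/0.1473 = 6.78887 khours.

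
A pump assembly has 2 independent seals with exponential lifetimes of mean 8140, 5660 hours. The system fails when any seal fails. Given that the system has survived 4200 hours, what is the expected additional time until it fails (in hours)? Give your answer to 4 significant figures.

3339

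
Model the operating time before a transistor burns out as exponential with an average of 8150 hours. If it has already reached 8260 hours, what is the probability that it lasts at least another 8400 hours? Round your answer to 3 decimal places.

The rate is λ = 1/8150 = 0.000122699 per hour.
P(X > s+t | X > s) = e^(−λ(s+t))/e^(−λs) = e^(−λt), independent of s = 8260.
P(X > 8400) = e^(−1.0307) ≈ 0.357.

0.357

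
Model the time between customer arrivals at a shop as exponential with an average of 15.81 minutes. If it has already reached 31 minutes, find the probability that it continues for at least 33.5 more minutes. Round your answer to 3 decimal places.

The rate is λ = 1/15.81 = 0.0632511 per minute.
The exponential is memoryless, so the remaining time is again Exp(λ): the condition X > 31 is irrelevant.
P(X > 33.5) = e^(−2.1189) ≈ 0.120.

0.120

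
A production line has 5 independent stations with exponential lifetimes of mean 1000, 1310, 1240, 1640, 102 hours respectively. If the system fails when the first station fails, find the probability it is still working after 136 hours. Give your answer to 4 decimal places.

0.1711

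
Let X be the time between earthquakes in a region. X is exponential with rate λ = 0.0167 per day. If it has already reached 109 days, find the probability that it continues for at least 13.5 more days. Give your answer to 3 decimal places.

0.798

The exponential is memoryless, so the remaining time is again Exp(λ): the condition X > 109 is irrelevant.
P(X > 13.5) = e^(−0.22545) ≈ 0.798.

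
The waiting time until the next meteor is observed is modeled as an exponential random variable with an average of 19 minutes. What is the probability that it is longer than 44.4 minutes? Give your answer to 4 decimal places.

The rate is λ = 1/19 = 0.0526316 per minute.
P(X > 44.4) = e^(−λ·44.4) = e^(−2.3368) ≈ 0.0966.

0.0966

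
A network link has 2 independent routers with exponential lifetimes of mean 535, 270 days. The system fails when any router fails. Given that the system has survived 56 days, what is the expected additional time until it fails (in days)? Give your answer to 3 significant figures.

179

First-failure rate Σλ = 1/535 + 1/270 = 0.00557286.
By memorylessness the expected residual is 1/Σλ = 179.441 days, regardless of the 56 already elapsed.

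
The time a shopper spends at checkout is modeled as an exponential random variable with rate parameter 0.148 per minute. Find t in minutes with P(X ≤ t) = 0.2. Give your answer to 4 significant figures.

Set 1 − e^(−λt) = 0.2, so t = −ln(0.8)/λ = 0.22314/0.148 ≈ 1.50773 minutes.

1.508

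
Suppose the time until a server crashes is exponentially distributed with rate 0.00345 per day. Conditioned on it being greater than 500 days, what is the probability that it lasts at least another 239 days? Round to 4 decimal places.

The exponential is memoryless, so the remaining time is again Exp(λ): the condition X > 500 is irrelevant.
P(X > 239) = e^(−0.82455) ≈ 0.4384.

0.4384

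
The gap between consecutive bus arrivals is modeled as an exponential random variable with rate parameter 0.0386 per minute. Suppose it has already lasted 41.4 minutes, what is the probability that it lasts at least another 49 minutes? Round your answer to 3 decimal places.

0.151

By the memoryless property, P(X > 41.4+49 | X > 41.4) = P(X > 49).
P(X > 49) = e^(−1.8914) ≈ 0.151.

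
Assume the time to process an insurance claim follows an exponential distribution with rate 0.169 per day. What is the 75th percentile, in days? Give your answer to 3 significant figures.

8.20

Set 1 − e^(−λt) = 0.75, so t = −ln(0.25)/λ = 1.3863/0.169 ≈ 8.20293 days.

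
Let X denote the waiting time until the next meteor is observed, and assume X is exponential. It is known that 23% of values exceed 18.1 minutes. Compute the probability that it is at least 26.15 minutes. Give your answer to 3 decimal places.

0.120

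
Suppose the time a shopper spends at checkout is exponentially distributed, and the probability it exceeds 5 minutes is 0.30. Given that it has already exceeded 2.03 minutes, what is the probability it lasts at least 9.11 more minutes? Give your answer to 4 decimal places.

From e^(−λ·5) = 0.30, λ = −ln(0.30)/5 = 0.240795.
Memoryless: P(X > 2.03+9.11 | X > 2.03) = P(X > 9.11) = e^(−0.240795·9.11) ≈ 0.1115.

0.1115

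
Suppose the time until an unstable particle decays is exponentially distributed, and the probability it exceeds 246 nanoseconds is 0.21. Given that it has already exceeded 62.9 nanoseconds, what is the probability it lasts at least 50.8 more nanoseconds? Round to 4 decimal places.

0.7245

From e^(−λ·246) = 0.21, λ = −ln(0.21)/246 = 0.0063441.
Memoryless: P(X > 62.9+50.8 | X > 62.9) = P(X > 50.8) = e^(−0.0063441·50.8) ≈ 0.7245.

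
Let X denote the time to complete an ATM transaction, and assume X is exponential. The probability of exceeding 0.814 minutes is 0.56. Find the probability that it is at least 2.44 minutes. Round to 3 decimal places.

0.176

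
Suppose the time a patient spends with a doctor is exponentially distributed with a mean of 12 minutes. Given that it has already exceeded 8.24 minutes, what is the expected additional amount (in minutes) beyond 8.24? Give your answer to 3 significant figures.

The rate is λ = 1/12 = 0.0833333 per minute.
By memorylessness, the remaining amount past any threshold is again Exp(λ) with mean 1/λ = 12 minutes.

12.0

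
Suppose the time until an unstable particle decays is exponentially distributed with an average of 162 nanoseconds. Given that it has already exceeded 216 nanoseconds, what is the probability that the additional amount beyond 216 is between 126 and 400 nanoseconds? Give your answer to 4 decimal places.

The rate is λ = 1/162 = 0.00617284 per nanosecond.
Memoryless: the residual past 216 is again Exp(λ).
P(126 < residual < 400) = e^(−λ·126) − e^(−λ·400) = 0.45943 − 0.08466 ≈ 0.3748.

0.3748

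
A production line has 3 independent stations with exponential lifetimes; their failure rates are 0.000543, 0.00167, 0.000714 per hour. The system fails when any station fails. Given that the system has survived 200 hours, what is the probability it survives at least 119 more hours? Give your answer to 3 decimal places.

Time to first failure ~ Exp(Σλ) with Σλ = 0.002927.
By memorylessness, P(T > 200+119 | T > 200) = P(T > 119) = e^(−0.002927·119) ≈ 0.706.

0.706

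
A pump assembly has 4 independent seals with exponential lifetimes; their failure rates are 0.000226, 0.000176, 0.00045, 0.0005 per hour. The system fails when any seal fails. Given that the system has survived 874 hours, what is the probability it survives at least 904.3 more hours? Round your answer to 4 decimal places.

Time to first failure ~ Exp(Σλ) with Σλ = 0.001352.
By memorylessness, P(T > 874+904.3 | T > 874) = P(T > 904.3) = e^(−0.001352·904.3) ≈ 0.2945.

0.2945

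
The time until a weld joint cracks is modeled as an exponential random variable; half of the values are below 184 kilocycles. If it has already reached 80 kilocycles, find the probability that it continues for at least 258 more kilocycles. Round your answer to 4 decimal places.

For an exponential, median = ln(2)/λ, so λ = ln 2 / 184 = 0.0037671 per kilocycle.
P(X > s+t | X > s) = e^(−λ(s+t))/e^(−λs) = e^(−λt), independent of s = 80.
P(X > 258) = e^(−0.97191) ≈ 0.3784.

0.3784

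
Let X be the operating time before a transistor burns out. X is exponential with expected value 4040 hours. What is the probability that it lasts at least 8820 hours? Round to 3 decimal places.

The rate is λ = 1/4040 = 0.000247525 per hour.
P(X > 8820) = e^(−λ·8820) = e^(−2.1832) ≈ 0.113.

0.113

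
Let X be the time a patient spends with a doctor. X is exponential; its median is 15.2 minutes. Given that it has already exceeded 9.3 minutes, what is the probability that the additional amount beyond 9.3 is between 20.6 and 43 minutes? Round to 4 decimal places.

0.2501

For an exponential, median = ln(2)/λ, so λ = ln 2 / 15.2 = 0.0456018 per minute.
Memoryless: the residual past 9.3 is again Exp(λ).
P(20.6 < residual < 43) = e^(−λ·20.6) − e^(−λ·43) = 0.39086 − 0.14073 ≈ 0.2501.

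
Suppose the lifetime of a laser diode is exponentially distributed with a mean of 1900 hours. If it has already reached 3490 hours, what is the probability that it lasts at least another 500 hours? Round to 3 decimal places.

The rate is λ = 1/1900 = 0.000526316 per hour.
By the memoryless property, P(X > 3490+500 | X > 3490) = P(X > 500).
P(X > 500) = e^(−0.26316) ≈ 0.769.

0.769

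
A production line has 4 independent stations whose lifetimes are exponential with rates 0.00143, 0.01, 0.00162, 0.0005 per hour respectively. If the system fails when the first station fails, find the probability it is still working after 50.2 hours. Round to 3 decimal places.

The time to first failure is exponential with rate Σλ = 0.00143 + 0.01 + 0.00162 + 0.0005 = 0.01355.
P(min > 50.2) = e^(−0.01355·50.2) = e^(−0.68021) ≈ 0.507.

0.507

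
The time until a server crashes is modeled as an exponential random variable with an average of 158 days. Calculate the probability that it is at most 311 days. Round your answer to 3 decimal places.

The rate is λ = 1/158 = 0.00632911 per day.
P(X ≤ 311) = 1 − e^(−λ·311) = 1 − e^(−1.9684) ≈ 0.860.

0.860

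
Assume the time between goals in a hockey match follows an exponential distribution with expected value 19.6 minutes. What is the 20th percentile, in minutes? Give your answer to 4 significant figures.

The rate is λ = 1/19.6 = 0.0510204 per minute.
Set 1 − e^(−λt) = 0.2, so t = −ln(0.8)/λ = 0.22314/0.0510204 ≈ 4.37361 minutes.

4.374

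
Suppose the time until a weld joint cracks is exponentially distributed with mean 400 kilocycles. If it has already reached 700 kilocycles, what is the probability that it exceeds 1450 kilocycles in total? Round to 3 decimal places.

0.153

The rate is λ = 1/400 = 0.0025 per kilocycle.
By the memoryless property, P(X > 700+750 | X > 700) = P(X > 750).
P(X > 750) = e^(−1.875) ≈ 0.153.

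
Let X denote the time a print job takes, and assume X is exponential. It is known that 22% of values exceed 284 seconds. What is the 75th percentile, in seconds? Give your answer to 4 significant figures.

260.0

e^(−λ·284) = 0.22 ⇒ λ = −ln(0.22)/284 = 0.00533144.
75th percentile: 1 − e^(−λt) = 0.75, t = −ln(0.25)/λ = 260.023 seconds.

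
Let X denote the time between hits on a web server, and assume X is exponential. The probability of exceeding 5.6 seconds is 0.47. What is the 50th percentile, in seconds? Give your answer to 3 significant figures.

e^(−λ·5.6) = 0.47 ⇒ λ = −ln(0.47)/5.6 = 0.134825.
50th percentile: 1 − e^(−λt) = 0.5, t = −ln(0.5)/λ = 5.14107 seconds.

5.14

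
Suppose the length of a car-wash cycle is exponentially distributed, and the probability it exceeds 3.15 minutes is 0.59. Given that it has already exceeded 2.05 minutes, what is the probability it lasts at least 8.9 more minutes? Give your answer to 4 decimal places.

0.2252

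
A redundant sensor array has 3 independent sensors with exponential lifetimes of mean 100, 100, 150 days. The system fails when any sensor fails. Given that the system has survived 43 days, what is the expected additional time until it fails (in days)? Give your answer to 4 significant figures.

First-failure rate Σλ = 1/100 + 1/100 + 1/150 = 0.0266667.
By memorylessness the expected residual is 1/Σλ = 37.5 days, regardless of the 43 already elapsed.

37.50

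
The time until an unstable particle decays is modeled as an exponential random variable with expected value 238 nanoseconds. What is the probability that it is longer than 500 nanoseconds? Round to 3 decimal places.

0.122

The rate is λ = 1/238 = 0.00420168 per nanosecond.
P(X > 500) = e^(−λ·500) = e^(−2.1008) ≈ 0.122.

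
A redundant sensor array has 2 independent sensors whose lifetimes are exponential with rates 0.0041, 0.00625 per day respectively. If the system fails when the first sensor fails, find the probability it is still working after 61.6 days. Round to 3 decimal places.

The time to first failure is exponential with rate Σλ = 0.0041 + 0.00625 = 0.01035.
P(min > 61.6) = e^(−0.01035·61.6) = e^(−0.63756) ≈ 0.529.

0.529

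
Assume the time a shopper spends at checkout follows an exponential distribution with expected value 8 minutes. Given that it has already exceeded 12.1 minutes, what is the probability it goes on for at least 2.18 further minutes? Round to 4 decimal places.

0.7615

The rate is λ = 1/8 = 0.125 per minute.
P(X > s+t | X > s) = e^(−λ(s+t))/e^(−λs) = e^(−λt), independent of s = 12.1.
P(X > 2.18) = e^(−0.2725) ≈ 0.7615.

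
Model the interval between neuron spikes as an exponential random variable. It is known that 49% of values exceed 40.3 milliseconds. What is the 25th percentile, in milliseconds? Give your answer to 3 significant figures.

e^(−λ·40.3) = 0.49 ⇒ λ = −ln(0.49)/40.3 = 0.017701.
25th percentile: 1 − e^(−λt) = 0.25, t = −ln(0.75)/λ = 16.2523 milliseconds.

16.3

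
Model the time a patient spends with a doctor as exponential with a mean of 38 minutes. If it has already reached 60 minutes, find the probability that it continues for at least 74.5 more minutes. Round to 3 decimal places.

The rate is λ = 1/38 = 0.0263158 per minute.
P(X > s+t | X > s) = e^(−λ(s+t))/e^(−λs) = e^(−λt), independent of s = 60.
P(X > 74.5) = e^(−1.9605) ≈ 0.141.

0.141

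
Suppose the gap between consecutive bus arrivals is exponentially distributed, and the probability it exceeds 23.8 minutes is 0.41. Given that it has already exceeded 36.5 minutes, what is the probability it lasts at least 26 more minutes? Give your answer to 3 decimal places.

0.378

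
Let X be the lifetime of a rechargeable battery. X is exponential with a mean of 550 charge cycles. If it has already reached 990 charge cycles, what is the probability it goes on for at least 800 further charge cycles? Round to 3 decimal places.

The rate is λ = 1/550 = 0.00181818 per charge cycle.
By the memoryless property, P(X > 990+800 | X > 990) = P(X > 800).
P(X > 800) = e^(−1.4545) ≈ 0.234.

0.234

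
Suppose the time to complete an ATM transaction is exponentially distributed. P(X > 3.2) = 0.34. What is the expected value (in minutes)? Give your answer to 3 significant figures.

2.97

e^(−λ·3.2) = 0.34 ⇒ λ = −ln(0.34)/3.2 = 0.337128.
Mean = 1/λ = 2.96623 minutes.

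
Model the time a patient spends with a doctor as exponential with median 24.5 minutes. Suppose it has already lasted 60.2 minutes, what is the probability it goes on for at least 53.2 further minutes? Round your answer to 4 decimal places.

For an exponential, median = ln(2)/λ, so λ = ln 2 / 24.5 = 0.0282917 per minute.
The exponential is memoryless, so the remaining time is again Exp(λ): the condition X > 60.2 is irrelevant.
P(X > 53.2) = e^(−1.5051) ≈ 0.2220.

0.2220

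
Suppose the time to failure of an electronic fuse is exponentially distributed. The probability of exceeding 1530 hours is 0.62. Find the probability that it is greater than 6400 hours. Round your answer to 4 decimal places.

0.1354

e^(−λ·1530) = 0.62 ⇒ λ = −ln(0.62)/1530 = 0.000312442.
P(X > 6400) = e^(−0.000312442·6400) = e^(−1.9996) ≈ 0.1354.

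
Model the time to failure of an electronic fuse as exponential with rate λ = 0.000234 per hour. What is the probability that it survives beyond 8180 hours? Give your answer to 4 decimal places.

0.1475

P(X > 8180) = e^(−λ·8180) = e^(−1.9141) ≈ 0.1475.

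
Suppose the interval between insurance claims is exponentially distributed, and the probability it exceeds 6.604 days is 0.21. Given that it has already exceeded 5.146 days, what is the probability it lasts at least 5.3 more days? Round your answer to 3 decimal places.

0.286

From e^(−λ·6.604) = 0.21, λ = −ln(0.21)/6.604 = 0.236319.
Memoryless: P(X > 5.146+5.3 | X > 5.146) = P(X > 5.3) = e^(−0.236319·5.3) ≈ 0.286.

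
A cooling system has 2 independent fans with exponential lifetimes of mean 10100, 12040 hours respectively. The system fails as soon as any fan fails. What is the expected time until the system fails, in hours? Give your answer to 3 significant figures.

The first failure time is exponential with rate Σλ_i = 1/10100 + 1/12040 = 0.000182066 per hour.
E[min] = 1/Σλ = 1/0.000182066 = 5492.5 hours.

5490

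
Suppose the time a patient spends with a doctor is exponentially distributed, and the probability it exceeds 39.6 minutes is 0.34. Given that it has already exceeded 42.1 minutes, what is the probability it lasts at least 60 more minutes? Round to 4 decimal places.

From e^(−λ·39.6) = 0.34, λ = −ln(0.34)/39.6 = 0.0272427.
Memoryless: P(X > 42.1+60 | X > 42.1) = P(X > 60) = e^(−0.0272427·60) ≈ 0.1950.

0.1950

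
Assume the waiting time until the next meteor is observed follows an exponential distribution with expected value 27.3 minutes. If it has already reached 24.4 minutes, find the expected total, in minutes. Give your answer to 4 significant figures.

51.70

The rate is λ = 1/27.3 = 0.03663 per minute.
By memorylessness, E[X | X > 24.4] = 24.4 + 1/λ = 24.4 + 27.3 = 51.7 minutes.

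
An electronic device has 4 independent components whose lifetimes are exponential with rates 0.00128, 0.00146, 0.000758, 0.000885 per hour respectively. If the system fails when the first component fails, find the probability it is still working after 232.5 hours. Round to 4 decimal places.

0.3609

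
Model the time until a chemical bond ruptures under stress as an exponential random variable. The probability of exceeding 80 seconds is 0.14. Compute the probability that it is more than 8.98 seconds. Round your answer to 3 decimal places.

e^(−λ·80) = 0.14 ⇒ λ = −ln(0.14)/80 = 0.0245764.
P(X > 8.98) = e^(−0.0245764·8.98) = e^(−0.2207) ≈ 0.802.

0.802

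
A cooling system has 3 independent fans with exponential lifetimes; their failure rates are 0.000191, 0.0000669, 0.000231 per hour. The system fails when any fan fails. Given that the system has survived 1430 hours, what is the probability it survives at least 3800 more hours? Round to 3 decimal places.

0.156

Time to first failure ~ Exp(Σλ) with Σλ = 0.0004889.
By memorylessness, P(T > 1430+3800 | T > 1430) = P(T > 3800) = e^(−0.0004889·3800) ≈ 0.156.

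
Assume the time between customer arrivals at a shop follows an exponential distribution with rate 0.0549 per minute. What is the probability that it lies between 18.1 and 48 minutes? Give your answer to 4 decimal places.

0.2985

P(18.1 < X < 48) = e^(−λ·18.1) − e^(−λ·48) = 0.37021 − 0.07170 ≈ 0.2985.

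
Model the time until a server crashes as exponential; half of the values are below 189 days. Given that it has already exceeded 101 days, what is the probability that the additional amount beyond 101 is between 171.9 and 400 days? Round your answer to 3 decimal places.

For an exponential, median = ln(2)/λ, so λ = ln 2 / 189 = 0.00366745 per day.
Memoryless: the residual past 101 is again Exp(λ).
P(171.9 < residual < 400) = e^(−λ·171.9) − e^(−λ·400) = 0.53236 − 0.23062 ≈ 0.302.

0.302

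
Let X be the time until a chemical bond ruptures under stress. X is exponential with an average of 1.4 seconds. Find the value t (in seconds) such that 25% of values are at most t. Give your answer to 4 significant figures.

0.4028

The rate is λ = 1/1.4 = 0.714286 per second.
Set 1 − e^(−λt) = 0.25, so t = −ln(0.75)/λ = 0.28768/0.714286 ≈ 0.402755 seconds.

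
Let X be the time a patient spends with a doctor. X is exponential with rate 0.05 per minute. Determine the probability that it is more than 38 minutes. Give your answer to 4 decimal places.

0.1496

P(X > 38) = e^(−λ·38) = e^(−1.9) ≈ 0.1496.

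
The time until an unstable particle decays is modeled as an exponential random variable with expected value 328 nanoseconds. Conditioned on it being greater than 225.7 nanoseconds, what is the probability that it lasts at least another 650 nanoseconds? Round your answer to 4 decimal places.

The rate is λ = 1/328 = 0.00304878 per nanosecond.
The exponential is memoryless, so the remaining time is again Exp(λ): the condition X > 225.7 is irrelevant.
P(X > 650) = e^(−1.9817) ≈ 0.1378.

0.1378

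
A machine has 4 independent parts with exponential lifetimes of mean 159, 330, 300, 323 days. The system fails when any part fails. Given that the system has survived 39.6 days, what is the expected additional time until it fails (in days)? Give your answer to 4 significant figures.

63.50

First-failure rate Σλ = 1/159 + 1/330 + 1/300 + 1/323 = 0.0157489.
By memorylessness the expected residual is 1/Σλ = 63.4964 days, regardless of the 39.6 already elapsed.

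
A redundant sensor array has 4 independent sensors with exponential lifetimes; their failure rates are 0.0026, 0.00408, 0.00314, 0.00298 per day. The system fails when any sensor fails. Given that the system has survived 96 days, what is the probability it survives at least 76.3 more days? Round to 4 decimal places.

0.3766

Time to first failure ~ Exp(Σλ) with Σλ = 0.0128.
By memorylessness, P(T > 96+76.3 | T > 96) = P(T > 76.3) = e^(−0.0128·76.3) ≈ 0.3766.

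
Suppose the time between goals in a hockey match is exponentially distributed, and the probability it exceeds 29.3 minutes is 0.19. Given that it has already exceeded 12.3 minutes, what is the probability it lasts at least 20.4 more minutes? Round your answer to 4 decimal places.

From e^(−λ·29.3) = 0.19, λ = −ln(0.19)/29.3 = 0.0566802.
Memoryless: P(X > 12.3+20.4 | X > 12.3) = P(X > 20.4) = e^(−0.0566802·20.4) ≈ 0.3147.

0.3147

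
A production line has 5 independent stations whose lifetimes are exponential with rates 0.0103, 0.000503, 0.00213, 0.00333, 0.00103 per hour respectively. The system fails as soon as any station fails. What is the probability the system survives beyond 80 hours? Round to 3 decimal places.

0.251

The time to first failure is exponential with rate Σλ = 0.0103 + 0.000503 + 0.00213 + 0.00333 + 0.00103 = 0.017293.
P(min > 80) = e^(−0.017293·80) = e^(−1.3834) ≈ 0.251.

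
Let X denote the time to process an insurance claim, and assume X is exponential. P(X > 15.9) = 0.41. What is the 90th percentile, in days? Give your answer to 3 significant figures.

41.1

e^(−λ·15.9) = 0.41 ⇒ λ = −ln(0.41)/15.9 = 0.0560754.
90th percentile: 1 − e^(−λt) = 0.9, t = −ln(0.1)/λ = 41.0623 days.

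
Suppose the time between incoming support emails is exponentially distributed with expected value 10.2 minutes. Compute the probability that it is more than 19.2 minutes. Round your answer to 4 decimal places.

0.1522

The rate is λ = 1/10.2 = 0.0980392 per minute.
P(X > 19.2) = e^(−λ·19.2) = e^(−1.8824) ≈ 0.1522.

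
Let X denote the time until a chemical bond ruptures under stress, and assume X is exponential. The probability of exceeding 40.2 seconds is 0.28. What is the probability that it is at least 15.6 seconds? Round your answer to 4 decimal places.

0.6102

e^(−λ·40.2) = 0.28 ⇒ λ = −ln(0.28)/40.2 = 0.0316658.
P(X > 15.6) = e^(−0.0316658·15.6) = e^(−0.49399) ≈ 0.6102.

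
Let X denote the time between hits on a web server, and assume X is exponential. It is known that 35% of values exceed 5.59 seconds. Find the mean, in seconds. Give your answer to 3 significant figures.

5.32

e^(−λ·5.59) = 0.35 ⇒ λ = −ln(0.35)/5.59 = 0.187804.
Mean = 1/λ = 5.32471 seconds.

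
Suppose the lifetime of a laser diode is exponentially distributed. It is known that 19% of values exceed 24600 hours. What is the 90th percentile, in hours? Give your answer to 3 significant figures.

e^(−λ·24600) = 0.19 ⇒ λ = −ln(0.19)/24600 = 0.0000675094.
90th percentile: 1 − e^(−λt) = 0.9, t = −ln(0.1)/λ = 34107.6 hours.

34100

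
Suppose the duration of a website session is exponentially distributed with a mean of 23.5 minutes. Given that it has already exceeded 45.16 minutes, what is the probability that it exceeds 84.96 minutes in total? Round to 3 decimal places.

0.184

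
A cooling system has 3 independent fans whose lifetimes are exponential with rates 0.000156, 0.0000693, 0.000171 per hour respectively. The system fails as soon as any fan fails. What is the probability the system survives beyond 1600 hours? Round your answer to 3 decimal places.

0.530

The time to first failure is exponential with rate Σλ = 0.000156 + 0.0000693 + 0.000171 = 0.0003963.
P(min > 1600) = e^(−0.0003963·1600) = e^(−0.63408) ≈ 0.530.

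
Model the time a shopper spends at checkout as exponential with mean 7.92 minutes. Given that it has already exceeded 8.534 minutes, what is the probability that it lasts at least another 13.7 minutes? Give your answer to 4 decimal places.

0.1773

The rate is λ = 1/7.92 = 0.126263 per minute.
The exponential is memoryless, so the remaining time is again Exp(λ): the condition X > 8.534 is irrelevant.
P(X > 13.7) = e^(−1.7298) ≈ 0.1773.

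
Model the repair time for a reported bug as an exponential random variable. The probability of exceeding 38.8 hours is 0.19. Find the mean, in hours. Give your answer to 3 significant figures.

23.4

e^(−λ·38.8) = 0.19 ⇒ λ = −ln(0.19)/38.8 = 0.0428024.
Mean = 1/λ = 23.3632 hours.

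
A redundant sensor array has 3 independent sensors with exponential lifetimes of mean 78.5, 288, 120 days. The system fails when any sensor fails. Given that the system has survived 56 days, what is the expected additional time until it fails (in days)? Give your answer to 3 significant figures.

First-failure rate Σλ = 1/78.5 + 1/288 + 1/120 = 0.0245444.
By memorylessness the expected residual is 1/Σλ = 40.7425 days, regardless of the 56 already elapsed.

40.7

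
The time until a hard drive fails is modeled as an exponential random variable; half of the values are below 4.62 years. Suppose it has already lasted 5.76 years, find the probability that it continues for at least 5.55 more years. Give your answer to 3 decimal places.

For an exponential, median = ln(2)/λ, so λ = ln 2 / 4.62 = 0.150032 per year.
The exponential is memoryless, so the remaining time is again Exp(λ): the condition X > 5.76 is irrelevant.
P(X > 5.55) = e^(−0.83268) ≈ 0.435.

0.435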